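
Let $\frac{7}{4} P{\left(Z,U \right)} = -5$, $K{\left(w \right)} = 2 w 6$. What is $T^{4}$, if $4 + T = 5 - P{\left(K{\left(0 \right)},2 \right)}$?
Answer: $\frac{531441}{2401} \approx 221.34$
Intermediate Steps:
$K{\left(w \right)} = 12 w$
$P{\left(Z,U \right)} = - \frac{20}{7}$ ($P{\left(Z,U \right)} = \frac{4}{7} \left(-5\right) = - \frac{20}{7}$)
$T = \frac{27}{7}$ ($T = -4 + \left(5 - - \frac{20}{7}\right) = -4 + \left(5 + \frac{20}{7}\right) = -4 + \frac{55}{7} = \frac{27}{7} \approx 3.8571$)
$T^{4} = \left(\frac{27}{7}\right)^{4} = \frac{531441}{2401}$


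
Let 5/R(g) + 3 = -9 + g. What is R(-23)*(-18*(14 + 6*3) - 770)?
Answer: 1346/7 ≈ 192.29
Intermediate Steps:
R(g) = 5/(-12 + g) (R(g) = 5/(-3 + (-9 + g)) = 5/(-12 + g))
R(-23)*(-18*(14 + 6*3) - 770) = (5/(-12 - 23))*(-18*(14 + 6*3) - 770) = (5/(-35))*(-18*(14 + 18) - 770) = (5*(-1/35))*(-18*32 - 770) = -(-576 - 770)/7 = -1/7*(-1346) = 1346/7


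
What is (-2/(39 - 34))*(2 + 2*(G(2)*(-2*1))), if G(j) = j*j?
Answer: 28/5 ≈ 5.6000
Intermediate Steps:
G(j) = j**2
(-2/(39 - 34))*(2 + 2*(G(2)*(-2*1))) = (-2/(39 - 34))*(2 + 2*(2**2*(-2*1))) = (-2/5)*(2 + 2*(4*(-2))) = ((1/5)*(-2))*(2 + 2*(-8)) = -2*(2 - 16)/5 = -2/5*(-14) = 28/5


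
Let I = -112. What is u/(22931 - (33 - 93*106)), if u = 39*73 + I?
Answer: 2735/32756 ≈ 0.083496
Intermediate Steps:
u = 2735 (u = 39*73 - 112 = 2847 - 112 = 2735)
u/(22931 - (33 - 93*106)) = 2735/(22931 - (33 - 93*106)) = 2735/(22931 - (33 - 9858)) = 2735/(22931 - 1*(-9825)) = 2735/(22931 + 9825) = 2735/32756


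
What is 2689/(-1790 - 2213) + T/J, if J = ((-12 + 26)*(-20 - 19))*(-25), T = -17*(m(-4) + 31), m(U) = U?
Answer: -12847409/18213650 ≈ -0.70537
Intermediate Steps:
T = -459 (T = -17*(-4 + 31) = -17*27 = -459)
J = 13650 (J = (14*(-39))*(-25) = -546*(-25) = 13650)
2689/(-1790 - 2213) + T/J = 2689/(-1790 - 2213) - 459/13650 = 2689/(-4003) - 459*1/13650 = 2689*(-1/4003) - 153/4550 = -2689/4003 - 153/4550 = -12847409/18213650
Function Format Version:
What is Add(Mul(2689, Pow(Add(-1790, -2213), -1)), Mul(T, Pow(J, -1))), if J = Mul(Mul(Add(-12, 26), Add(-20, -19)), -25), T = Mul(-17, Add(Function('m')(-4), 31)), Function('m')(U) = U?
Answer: Rational(-12847409, 18213650) ≈ -0.70537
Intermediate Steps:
T = -459 (T = Mul(-17, Add(-4, 31)) = Mul(-17, 27) = -459)
J = 13650 (J = Mul(Mul(14, -39), -25) = Mul(-546, -25) = 13650)
Add(Mul(2689, Pow(Add(-1790, -2213), -1)), Mul(T, Pow(J, -1))) = Add(Mul(2689, Pow(Add(-1790, -2213), -1)), Mul(-459, Pow(13650, -1))) = Add(Mul(2689, Pow(-4003, -1)), Mul(-459, Rational(1, 13650))) = Add(Mul(2689, Rational(-1, 4003)), Rational(-153, 4550)) = Add(Rational(-2689, 4003), Rational(-153, 4550)) = Rational(-12847409, 18213650)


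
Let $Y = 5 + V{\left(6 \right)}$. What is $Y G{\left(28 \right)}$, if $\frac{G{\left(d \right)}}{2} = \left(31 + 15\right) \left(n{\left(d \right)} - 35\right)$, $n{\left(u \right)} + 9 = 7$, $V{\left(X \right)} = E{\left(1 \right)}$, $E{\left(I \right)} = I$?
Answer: $-20424$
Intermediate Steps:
$V{\left(X \right)} = 1$
$n{\left(u \right)} = -2$ ($n{\left(u \right)} = -9 + 7 = -2$)
$Y = 6$ ($Y = 5 + 1 = 6$)
$G{\left(d \right)} = -3404$ ($G{\left(d \right)} = 2 \left(31 + 15\right) \left(-2 - 35\right) = 2 \cdot 46 \left(-37\right) = 2 \left(-1702\right) = -3404$)
$Y G{\left(28 \right)} = 6 \left(-3404\right) = -20424$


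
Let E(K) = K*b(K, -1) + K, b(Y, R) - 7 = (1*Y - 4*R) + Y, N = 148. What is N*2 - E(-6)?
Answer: 296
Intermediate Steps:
b(Y, R) = 7 - 4*R + 2*Y (b(Y, R) = 7 + ((1*Y - 4*R) + Y) = 7 + ((Y - 4*R) + Y) = 7 + (-4*R + 2*Y) = 7 - 4*R + 2*Y)
E(K) = K + K*(11 + 2*K) (E(K) = K*(7 - 4*(-1) + 2*K) + K = K*(7 + 4 + 2*K) + K = K*(11 + 2*K) + K = K + K*(11 + 2*K))
N*2 - E(-6) = 148*2 - 2*(-6)*(6 - 6) = 296 - 2*(-6)*0 = 296 - 1*0 = 296 + 0 = 296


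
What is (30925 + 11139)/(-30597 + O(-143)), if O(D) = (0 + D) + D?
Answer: -42064/30883 ≈ -1.3620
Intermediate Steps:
O(D) = 2*D (O(D) = D + D = 2*D)
(30925 + 11139)/(-30597 + O(-143)) = (30925 + 11139)/(-30597 + 2*(-143)) = 42064/(-30597 - 286) = 42064/(-30883) = 42064*(-1/30883) = -42064/30883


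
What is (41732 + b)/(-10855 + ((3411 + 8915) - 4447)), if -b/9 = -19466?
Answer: -108463/1488 ≈ -72.892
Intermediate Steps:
b = 175194 (b = -9*(-19466) = 175194)
(41732 + b)/(-10855 + ((3411 + 8915) - 4447)) = (41732 + 175194)/(-10855 + ((3411 + 8915) - 4447)) = 216926/(-10855 + (12326 - 4447)) = 216926/(-10855 + 7879) = 216926/(-2976) = 216926*(-1/2976) = -108463/1488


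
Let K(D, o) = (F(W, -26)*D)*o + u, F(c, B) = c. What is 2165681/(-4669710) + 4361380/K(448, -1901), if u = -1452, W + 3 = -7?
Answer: 481386361433/9940677850470 ≈ 0.048426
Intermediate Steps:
W = -10 (W = -3 - 7 = -10)
K(D, o) = -1452 - 10*D*o (K(D, o) = (-10*D)*o - 1452 = -10*D*o - 1452 = -1452 - 10*D*o)
2165681/(-4669710) + 4361380/K(448, -1901) = 2165681/(-4669710) + 4361380/(-1452 - 10*448*(-1901)) = 2165681*(-1/4669710) + 4361380/(-1452 + 8516480) = -2165681/4669710 + 4361380/8515028 = -2165681/4669710 + 4361380*(1/8515028) = -2165681/4669710 + 1090345/2128757 = 481386361433/9940677850470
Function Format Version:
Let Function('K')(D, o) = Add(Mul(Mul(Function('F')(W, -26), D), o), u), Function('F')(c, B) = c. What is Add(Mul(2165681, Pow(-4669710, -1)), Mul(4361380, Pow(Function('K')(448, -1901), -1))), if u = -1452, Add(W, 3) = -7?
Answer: Rational(481386361433, 9940677850470) ≈ 0.048426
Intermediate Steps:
W = -10 (W = Add(-3, -7) = -10)
Function('K')(D, o) = Add(-1452, Mul(-10, D, o)) (Function('K')(D, o) = Add(Mul(Mul(-10, D), o), -1452) = Add(Mul(-10, D, o), -1452) = Add(-1452, Mul(-10, D, o)))
Add(Mul(2165681, Pow(-4669710, -1)), Mul(4361380, Pow(Function('K')(448, -1901), -1))) = Add(Mul(2165681, Pow(-4669710, -1)), Mul(4361380, Pow(Add(-1452, Mul(-10, 448, -1901)), -1))) = Add(Mul(2165681, Rational(-1, 4669710)), Mul(4361380, Pow(Add(-1452, 8516480), -1))) = Add(Rational(-2165681, 4669710), Mul(4361380, Pow(8515028, -1))) = Add(Rational(-2165681, 4669710), Mul(4361380, Rational(1, 8515028))) = Add(Rational(-2165681, 4669710), Rational(1090345, 2128757)) = Rational(481386361433, 9940677850470)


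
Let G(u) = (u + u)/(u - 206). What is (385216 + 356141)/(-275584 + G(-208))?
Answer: -153460899/57045680 ≈ -2.6901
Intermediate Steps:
G(u) = 2*u/(-206 + u) (G(u) = (2*u)/(-206 + u) = 2*u/(-206 + u))
(385216 + 356141)/(-275584 + G(-208)) = (385216 + 356141)/(-275584 + 2*(-208)/(-206 - 208)) = 741357/(-275584 + 2*(-208)/(-414)) = 741357/(-275584 + 2*(-208)*(-1/414)) = 741357/(-275584 + 208/207) = 741357/(-57045680/207) = 741357*(-207/57045680) = -153460899/57045680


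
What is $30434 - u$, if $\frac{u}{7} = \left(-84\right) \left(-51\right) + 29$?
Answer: $243$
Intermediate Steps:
$u = 30191$ ($u = 7 \left(\left(-84\right) \left(-51\right) + 29\right) = 7 \left(4284 + 29\right) = 7 \cdot 4313 = 30191$)
$30434 - u = 30434 - 30191 = 243$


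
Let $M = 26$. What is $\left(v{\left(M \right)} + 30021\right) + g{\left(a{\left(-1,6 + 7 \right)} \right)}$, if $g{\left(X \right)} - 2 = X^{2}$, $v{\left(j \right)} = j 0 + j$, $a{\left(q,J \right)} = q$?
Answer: $30050$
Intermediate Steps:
$v{\left(j \right)} = j$ ($v{\left(j \right)} = 0 + j = j$)
$g{\left(X \right)} = 2 + X^{2}$
$\left(v{\left(M \right)} + 30021\right) + g{\left(a{\left(-1,6 + 7 \right)} \right)} = \left(26 + 30021\right) + \left(2 + \left(-1\right)^{2}\right) = 30047 + \left(2 + 1\right) = 30047 + 3 = 30050$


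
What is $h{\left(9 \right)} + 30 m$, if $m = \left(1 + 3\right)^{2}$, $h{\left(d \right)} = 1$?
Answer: $481$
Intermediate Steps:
$m = 16$ ($m = 4^{2} = 16$)
$h{\left(9 \right)} + 30 m = 1 + 30 \cdot 16 = 1 + 480 = 481$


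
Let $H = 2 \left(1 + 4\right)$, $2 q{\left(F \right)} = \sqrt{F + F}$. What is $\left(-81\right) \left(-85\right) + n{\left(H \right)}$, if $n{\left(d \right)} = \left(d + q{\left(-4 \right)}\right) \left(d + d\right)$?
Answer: $7085 + 20 i \sqrt{2} \approx 7085.0 + 28.284 i$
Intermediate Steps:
$q{\left(F \right)} = \frac{\sqrt{2} \sqrt{F}}{2}$ ($q{\left(F \right)} = \frac{\sqrt{F + F}}{2} = \frac{\sqrt{2 F}}{2} = \frac{\sqrt{2} \sqrt{F}}{2}$)
$H = 10$ ($H = 2 \cdot 5 = 10$)
$n{\left(d \right)} = 2 d \left(d + i \sqrt{2}\right)$ ($n{\left(d \right)} = \left(d + \frac{\sqrt{2} \sqrt{-4}}{2}\right) \left(d + d\right) = \left(d + \frac{\sqrt{2} \cdot 2 i}{2}\right) 2 d = \left(d + i \sqrt{2}\right) 2 d = 2 d \left(d + i \sqrt{2}\right)$)
$\left(-81\right) \left(-85\right) + n{\left(H \right)} = \left(-81\right) \left(-85\right) + 2 \cdot 10 \left(10 + i \sqrt{2}\right) = 6885 + \left(200 + 20 i \sqrt{2}\right) = 7085 + 20 i \sqrt{2}$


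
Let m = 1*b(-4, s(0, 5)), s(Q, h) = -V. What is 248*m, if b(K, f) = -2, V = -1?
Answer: -496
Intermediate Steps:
s(Q, h) = 1 (s(Q, h) = -1*(-1) = 1)
m = -2 (m = 1*(-2) = -2)
248*m = 248*(-2) = -496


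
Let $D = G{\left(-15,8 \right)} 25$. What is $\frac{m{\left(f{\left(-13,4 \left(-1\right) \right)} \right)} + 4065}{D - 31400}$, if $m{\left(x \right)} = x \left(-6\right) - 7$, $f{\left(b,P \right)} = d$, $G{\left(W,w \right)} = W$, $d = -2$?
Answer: $- \frac{814}{6355} \approx -0.12809$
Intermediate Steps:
$f{\left(b,P \right)} = -2$
$D = -375$ ($D = \left(-15\right) 25 = -375$)
$m{\left(x \right)} = -7 - 6 x$ ($m{\left(x \right)} = - 6 x - 7 = -7 - 6 x$)
$\frac{m{\left(f{\left(-13,4 \left(-1\right) \right)} \right)} + 4065}{D - 31400} = \frac{\left(-7 - -12\right) + 4065}{-375 - 31400} = \frac{\left(-7 + 12\right) + 4065}{-31775} = \left(5 + 4065\right) \left(- \frac{1}{31775}\right) = 4070 \left(- \frac{1}{31775}\right) = - \frac{814}{6355}$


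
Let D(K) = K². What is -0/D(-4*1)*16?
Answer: 0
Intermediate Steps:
-0/D(-4*1)*16 = -0/((-4*1)²)*16 = -0/((-4)²)*16 = -0/16*16 = -8*0*16 = 0*16 = 0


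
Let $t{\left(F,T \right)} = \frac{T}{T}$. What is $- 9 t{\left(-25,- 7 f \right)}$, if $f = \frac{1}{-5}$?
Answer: $-9$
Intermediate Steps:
$f = - \frac{1}{5} \approx -0.2$
$t{\left(F,T \right)} = 1$
$- 9 t{\left(-25,- 7 f \right)} = \left(-9\right) 1 = -9$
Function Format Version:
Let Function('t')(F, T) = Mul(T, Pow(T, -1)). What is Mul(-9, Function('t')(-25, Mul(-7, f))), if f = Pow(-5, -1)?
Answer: -9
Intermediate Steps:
f = Rational(-1, 5) ≈ -0.20000
Function('t')(F, T) = 1
Mul(-9, Function('t')(-25, Mul(-7, f))) = Mul(-9, 1) = -9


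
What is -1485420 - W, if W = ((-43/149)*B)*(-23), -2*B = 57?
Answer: -442598787/298 ≈ -1.4852e+6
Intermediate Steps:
B = -57/2 (B = -1/2*57 = -57/2 ≈ -28.500)
W = -56373/298 (W = (-43/149*(-57/2))*(-23) = (-43*1/149*(-57/2))*(-23) = -43/149*(-57/2)*(-23) = (2451/298)*(-23) = -56373/298 ≈ -189.17)
-1485420 - W = -1485420 - 1*(-56373/298) = -1485420 + 56373/298 = -442598787/298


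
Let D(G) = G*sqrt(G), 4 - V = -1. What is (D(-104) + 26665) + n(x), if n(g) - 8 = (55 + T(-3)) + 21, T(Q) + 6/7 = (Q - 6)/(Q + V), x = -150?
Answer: 374411/14 - 208*I*sqrt(26) ≈ 26744.0 - 1060.6*I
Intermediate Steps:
V = 5 (V = 4 - 1*(-1) = 4 + 1 = 5)
T(Q) = -6/7 + (-6 + Q)/(5 + Q) (T(Q) = -6/7 + (Q - 6)/(Q + 5) = -6/7 + (-6 + Q)/(5 + Q))
n(g) = 1101/14 (n(g) = 8 + ((55 + (-72 - 3)/(7*(5 - 3))) + 21) = 8 + ((55 + (1/7)*(-75)/2) + 21) = 8 + ((55 + (1/7)*(1/2)*(-75)) + 21) = 8 + ((55 - 75/14) + 21) = 8 + (695/14 + 21) = 8 + 989/14 = 1101/14)
D(G) = G**(3/2)
(D(-104) + 26665) + n(x) = ((-104)**(3/2) + 26665) + 1101/14 = (-208*I*sqrt(26) + 26665) + 1101/14 = (26665 - 208*I*sqrt(26)) + 1101/14 = 374411/14 - 208*I*sqrt(26)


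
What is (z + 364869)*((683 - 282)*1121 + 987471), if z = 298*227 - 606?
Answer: 620649777728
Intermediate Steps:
z = 67040 (z = 67646 - 606 = 67040)
(z + 364869)*((683 - 282)*1121 + 987471) = (67040 + 364869)*((683 - 282)*1121 + 987471) = 431909*(401*1121 + 987471) = 431909*(449521 + 987471) = 431909*1436992 = 620649777728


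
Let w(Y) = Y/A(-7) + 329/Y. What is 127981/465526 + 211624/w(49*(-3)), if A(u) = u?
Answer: 1034448191609/91708622 ≈ 11280.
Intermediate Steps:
w(Y) = 329/Y - Y/7 (w(Y) = Y/(-7) + 329/Y = Y*(-⅐) + 329/Y = -Y/7 + 329/Y = 329/Y - Y/7)
127981/465526 + 211624/w(49*(-3)) = 127981/465526 + 211624/(329/((49*(-3))) - 7*(-3)) = 127981*(1/465526) + 211624/(329/(-147) - ⅐*(-147)) = 127981/465526 + 211624/(329*(-1/147) + 21) = 127981/465526 + 211624/(-47/21 + 21) = 127981/465526 + 211624/(394/21) = 127981/465526 + 211624*(21/394) = 127981/465526 + 2222052/197 = 1034448191609/91708622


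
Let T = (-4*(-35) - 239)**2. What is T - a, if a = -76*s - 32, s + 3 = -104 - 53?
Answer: -2327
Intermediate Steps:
s = -160 (s = -3 + (-104 - 53) = -3 - 157 = -160)
a = 12128 (a = -76*(-160) - 32 = 12160 - 32 = 12128)
T = 9801 (T = (140 - 239)**2 = (-99)**2 = 9801)
T - a = 9801 - 1*12128 = 9801 - 12128 = -2327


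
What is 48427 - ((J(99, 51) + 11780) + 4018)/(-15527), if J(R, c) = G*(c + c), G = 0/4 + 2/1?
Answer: 751942031/15527 ≈ 48428.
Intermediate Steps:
G = 2 (G = 0*(¼) + 2*1 = 0 + 2 = 2)
J(R, c) = 4*c (J(R, c) = 2*(c + c) = 2*(2*c) = 4*c)
48427 - ((J(99, 51) + 11780) + 4018)/(-15527) = 48427 - ((4*51 + 11780) + 4018)/(-15527) = 48427 - ((204 + 11780) + 4018)*(-1)/15527 = 48427 - (11984 + 4018)*(-1)/15527 = 48427 - 16002*(-1)/15527 = 48427 - 1*(-16002/15527) = 48427 + 16002/15527 = 751942031/15527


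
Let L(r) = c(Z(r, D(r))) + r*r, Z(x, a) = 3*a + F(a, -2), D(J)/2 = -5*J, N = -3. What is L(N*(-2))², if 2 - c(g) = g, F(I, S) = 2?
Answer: 46656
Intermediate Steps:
D(J) = -10*J (D(J) = 2*(-5*J) = -10*J)
Z(x, a) = 2 + 3*a (Z(x, a) = 3*a + 2 = 2 + 3*a)
c(g) = 2 - g
L(r) = r² + 30*r (L(r) = (2 - (2 + 3*(-10*r))) + r*r = (2 - (2 - 30*r)) + r² = (2 + (-2 + 30*r)) + r² = 30*r + r² = r² + 30*r)
L(N*(-2))² = ((-3*(-2))*(30 - 3*(-2)))² = (6*(30 + 6))² = (6*36)² = 216² = 46656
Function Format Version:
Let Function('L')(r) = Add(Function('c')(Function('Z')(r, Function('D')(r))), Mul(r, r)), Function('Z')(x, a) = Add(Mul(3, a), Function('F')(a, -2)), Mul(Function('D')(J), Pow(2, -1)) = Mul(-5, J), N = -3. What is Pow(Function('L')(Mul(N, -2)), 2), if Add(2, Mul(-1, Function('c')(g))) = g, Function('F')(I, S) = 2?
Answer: 46656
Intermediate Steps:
Function('D')(J) = Mul(-10, J) (Function('D')(J) = Mul(2, Mul(-5, J)) = Mul(-10, J))
Function('Z')(x, a) = Add(2, Mul(3, a)) (Function('Z')(x, a) = Add(Mul(3, a), 2) = Add(2, Mul(3, a)))
Function('c')(g) = Add(2, Mul(-1, g))
Function('L')(r) = Add(Pow(r, 2), Mul(30, r)) (Function('L')(r) = Add(Add(2, Mul(-1, Add(2, Mul(3, Mul(-10, r))))), Mul(r, r)) = Add(Add(2, Mul(-1, Add(2, Mul(-30, r)))), Pow(r, 2)) = Add(Add(2, Add(-2, Mul(30, r))), Pow(r, 2)) = Add(Mul(30, r), Pow(r, 2)) = Add(Pow(r, 2), Mul(30, r)))
Pow(Function('L')(Mul(N, -2)), 2) = Pow(Mul(Mul(-3, -2), Add(30, Mul(-3, -2))), 2) = Pow(Mul(6, Add(30, 6)), 2) = Pow(Mul(6, 36), 2) = Pow(216, 2) = 46656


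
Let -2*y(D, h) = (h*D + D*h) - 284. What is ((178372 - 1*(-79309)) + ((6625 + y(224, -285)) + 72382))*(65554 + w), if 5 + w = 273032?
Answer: 135659249270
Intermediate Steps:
y(D, h) = 142 - D*h (y(D, h) = -((h*D + D*h) - 284)/2 = -((D*h + D*h) - 284)/2 = -(2*D*h - 284)/2 = -(-284 + 2*D*h)/2 = 142 - D*h)
w = 273027 (w = -5 + 273032 = 273027)
((178372 - 1*(-79309)) + ((6625 + y(224, -285)) + 72382))*(65554 + w) = ((178372 - 1*(-79309)) + ((6625 + (142 - 1*224*(-285))) + 72382))*(65554 + 273027) = ((178372 + 79309) + ((6625 + (142 + 63840)) + 72382))*338581 = (257681 + ((6625 + 63982) + 72382))*338581 = (257681 + (70607 + 72382))*338581 = (257681 + 142989)*338581 = 400670*338581 = 135659249270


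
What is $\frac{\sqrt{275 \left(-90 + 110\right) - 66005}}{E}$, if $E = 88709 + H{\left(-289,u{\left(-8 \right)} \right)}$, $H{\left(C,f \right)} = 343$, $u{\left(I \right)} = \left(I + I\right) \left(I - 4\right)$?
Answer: $\frac{i \sqrt{60505}}{89052} \approx 0.0027622 i$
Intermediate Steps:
$u{\left(I \right)} = 2 I \left(-4 + I\right)$
$E = 89052$ ($E = 88709 + 343 = 89052$)
$\frac{\sqrt{275 \left(-90 + 110\right) - 66005}}{E} = \frac{\sqrt{275 \left(-90 + 110\right) - 66005}}{89052} = \sqrt{275 \cdot 20 - 66005} \cdot \frac{1}{89052} = \sqrt{5500 - 66005} \cdot \frac{1}{89052} = \sqrt{-60505} \cdot \frac{1}{89052} = i \sqrt{60505} \cdot \frac{1}{89052} = \frac{i \sqrt{60505}}{89052}$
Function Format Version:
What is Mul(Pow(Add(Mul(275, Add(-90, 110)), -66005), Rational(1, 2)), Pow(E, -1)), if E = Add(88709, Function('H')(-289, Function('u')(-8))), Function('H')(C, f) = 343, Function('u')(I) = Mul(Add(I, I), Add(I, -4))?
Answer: Mul(Rational(1, 89052), I, Pow(60505, Rational(1, 2))) ≈ Mul(0.0027622, I)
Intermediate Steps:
Function('u')(I) = Mul(2, I, Add(-4, I)) (Function('u')(I) = Mul(Mul(2, I), Add(-4, I)) = Mul(2, I, Add(-4, I)))
E = 89052 (E = Add(88709, 343) = 89052)
Mul(Pow(Add(Mul(275, Add(-90, 110)), -66005), Rational(1, 2)), Pow(E, -1)) = Mul(Pow(Add(Mul(275, Add(-90, 110)), -66005), Rational(1, 2)), Pow(89052, -1)) = Mul(Pow(Add(Mul(275, 20), -66005), Rational(1, 2)), Rational(1, 89052)) = Mul(Pow(Add(5500, -66005), Rational(1, 2)), Rational(1, 89052)) = Mul(Pow(-60505, Rational(1, 2)), Rational(1, 89052)) = Mul(Mul(I, Pow(60505, Rational(1, 2))), Rational(1, 89052)) = Mul(Rational(1, 89052), I, Pow(60505, Rational(1, 2)))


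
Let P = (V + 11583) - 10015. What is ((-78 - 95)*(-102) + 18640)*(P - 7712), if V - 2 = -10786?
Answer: -614249408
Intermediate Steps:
V = -10784 (V = 2 - 10786 = -10784)
P = -9216 (P = (-10784 + 11583) - 10015 = 799 - 10015 = -9216)
((-78 - 95)*(-102) + 18640)*(P - 7712) = ((-78 - 95)*(-102) + 18640)*(-9216 - 7712) = (-173*(-102) + 18640)*(-16928) = (17646 + 18640)*(-16928) = 36286*(-16928) = -614249408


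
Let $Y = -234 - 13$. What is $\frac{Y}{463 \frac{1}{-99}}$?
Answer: $\frac{24453}{463} \approx 52.814$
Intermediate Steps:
$Y = -247$ ($Y = -234 - 13 = -247$)
$\frac{Y}{463 \frac{1}{-99}} = - \frac{247}{463 \frac{1}{-99}} = - \frac{247}{463 \left(- \frac{1}{99}\right)} = - \frac{247}{- \frac{463}{99}} = \left(-247\right) \left(- \frac{99}{463}\right) = \frac{24453}{463}$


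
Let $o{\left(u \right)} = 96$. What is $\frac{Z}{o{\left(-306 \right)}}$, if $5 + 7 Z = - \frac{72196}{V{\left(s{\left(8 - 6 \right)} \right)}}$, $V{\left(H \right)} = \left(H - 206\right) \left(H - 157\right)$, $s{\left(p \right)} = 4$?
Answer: $- \frac{113363}{10384416} \approx -0.010917$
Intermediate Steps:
$V{\left(H \right)} = \left(-206 + H\right) \left(-157 + H\right)$
$Z = - \frac{113363}{108171}$ ($Z = - \frac{5}{7} + \frac{\left(-72196\right) \frac{1}{32342 + 4^{2} - 1452}}{7} = - \frac{5}{7} + \frac{\left(-72196\right) \frac{1}{32342 + 16 - 1452}}{7} = - \frac{5}{7} + \frac{\left(-72196\right) \frac{1}{30906}}{7} = - \frac{5}{7} + \frac{1}{7} \left(- \frac{36098}{15453}\right) = - \frac{5}{7} - \frac{36098}{108171} = - \frac{113363}{108171} \approx -1.048$)
$\frac{Z}{o{\left(-306 \right)}} = - \frac{113363}{108171 \cdot 96} = \left(- \frac{113363}{108171}\right) \frac{1}{96} = - \frac{113363}{10384416}$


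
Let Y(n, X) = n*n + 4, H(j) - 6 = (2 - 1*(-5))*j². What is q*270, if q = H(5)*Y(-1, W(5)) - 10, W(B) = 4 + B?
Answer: 241650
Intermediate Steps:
H(j) = 6 + 7*j² (H(j) = 6 + (2 - 1*(-5))*j² = 6 + (2 + 5)*j² = 6 + 7*j²)
Y(n, X) = 4 + n² (Y(n, X) = n² + 4 = 4 + n²)
q = 895 (q = (6 + 7*5²)*(4 + (-1)²) - 10 = (6 + 7*25)*(4 + 1) - 10 = (6 + 175)*5 - 10 = 181*5 - 10 = 905 - 10 = 895)
q*270 = 895*270 = 241650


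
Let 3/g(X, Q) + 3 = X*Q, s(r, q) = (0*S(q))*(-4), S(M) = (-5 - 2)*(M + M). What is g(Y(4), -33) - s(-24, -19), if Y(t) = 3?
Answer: -1/34 ≈ -0.029412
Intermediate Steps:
S(M) = -14*M
s(r, q) = 0 (s(r, q) = (0*(-14*q))*(-4) = 0*(-4) = 0)
g(X, Q) = 3/(-3 + Q*X) (g(X, Q) = 3/(-3 + X*Q) = 3/(-3 + Q*X))
g(Y(4), -33) - s(-24, -19) = 3/(-3 - 33*3) - 1*0 = 3/(-3 - 99) + 0 = 3/(-102) + 0 = 3*(-1/102) + 0 = -1/34 + 0 = -1/34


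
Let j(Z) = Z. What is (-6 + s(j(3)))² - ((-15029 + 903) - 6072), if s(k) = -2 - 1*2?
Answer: 20298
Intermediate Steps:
s(k) = -4 (s(k) = -2 - 2 = -4)
(-6 + s(j(3)))² - ((-15029 + 903) - 6072) = (-6 - 4)² - ((-15029 + 903) - 6072) = (-10)² - (-14126 - 6072) = 100 - 1*(-20198) = 100 + 20198 = 20298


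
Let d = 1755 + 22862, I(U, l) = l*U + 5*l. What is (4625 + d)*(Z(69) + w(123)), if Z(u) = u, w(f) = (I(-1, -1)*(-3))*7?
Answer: 4474026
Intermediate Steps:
I(U, l) = 5*l + U*l (I(U, l) = U*l + 5*l = 5*l + U*l)
d = 24617
w(f) = 84 (w(f) = (-(5 - 1)*(-3))*7 = (-1*4*(-3))*7 = -4*(-3)*7 = 12*7 = 84)
(4625 + d)*(Z(69) + w(123)) = (4625 + 24617)*(69 + 84) = 29242*153 = 4474026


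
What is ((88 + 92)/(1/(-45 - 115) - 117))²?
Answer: 829440000/350475841 ≈ 2.3666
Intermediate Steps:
((88 + 92)/(1/(-45 - 115) - 117))² = (180/(1/(-160) - 117))² = (180/(-1/160 - 117))² = (180/(-18721/160))² = (180*(-160/18721))² = (-28800/18721)² = 829440000/350475841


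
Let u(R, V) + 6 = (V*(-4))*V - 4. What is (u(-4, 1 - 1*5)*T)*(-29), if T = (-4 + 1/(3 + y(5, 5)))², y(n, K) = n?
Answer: 1031153/32 ≈ 32224.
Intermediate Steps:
u(R, V) = -10 - 4*V² (u(R, V) = -6 + ((V*(-4))*V - 4) = -6 + ((-4*V)*V - 4) = -6 + (-4*V² - 4) = -6 + (-4 - 4*V²) = -10 - 4*V²)
T = 961/64 (T = (-4 + 1/(3 + 5))² = (-4 + 1/8)² = (-4 + ⅛)² = (-31/8)² = 961/64 ≈ 15.016)
(u(-4, 1 - 1*5)*T)*(-29) = ((-10 - 4*(1 - 1*5)²)*(961/64))*(-29) = ((-10 - 4*(1 - 5)²)*(961/64))*(-29) = ((-10 - 4*(-4)²)*(961/64))*(-29) = ((-10 - 4*16)*(961/64))*(-29) = ((-10 - 64)*(961/64))*(-29) = -74*961/64*(-29) = -35557/32*(-29) = 1031153/32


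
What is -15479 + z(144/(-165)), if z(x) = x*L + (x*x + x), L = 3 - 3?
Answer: -46824311/3025 ≈ -15479.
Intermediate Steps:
L = 0
z(x) = x + x**2 (z(x) = x*0 + (x*x + x) = 0 + (x**2 + x) = 0 + (x + x**2) = x + x**2)
-15479 + z(144/(-165)) = -15479 + (144/(-165))*(1 + 144/(-165)) = -15479 + (144*(-1/165))*(1 + 144*(-1/165)) = -15479 - 48*(1 - 48/55)/55 = -15479 - 48/55*7/55 = -15479 - 336/3025 = -46824311/3025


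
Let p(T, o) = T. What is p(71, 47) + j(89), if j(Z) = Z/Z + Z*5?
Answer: 517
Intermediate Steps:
j(Z) = 1 + 5*Z
p(71, 47) + j(89) = 71 + (1 + 5*89) = 71 + (1 + 445) = 71 + 446 = 517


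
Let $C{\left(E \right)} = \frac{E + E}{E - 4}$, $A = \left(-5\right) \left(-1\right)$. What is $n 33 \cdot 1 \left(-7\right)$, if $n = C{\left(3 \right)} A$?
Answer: $6930$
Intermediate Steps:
$A = 5$
$C{\left(E \right)} = \frac{2 E}{-4 + E}$
$n = -30$ ($n = 2 \cdot 3 \frac{1}{-4 + 3} \cdot 5 = 2 \cdot 3 \frac{1}{-1} \cdot 5 = 2 \cdot 3 \left(-1\right) 5 = \left(-6\right) 5 = -30$)
$n 33 \cdot 1 \left(-7\right) = \left(-30\right) 33 \cdot 1 \left(-7\right) = \left(-990\right) \left(-7\right) = 6930$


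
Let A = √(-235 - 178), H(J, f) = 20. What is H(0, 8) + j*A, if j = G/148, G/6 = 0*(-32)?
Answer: 20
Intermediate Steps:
G = 0 (G = 6*(0*(-32)) = 6*0 = 0)
j = 0 (j = 0/148 = 0*(1/148) = 0)
A = I*√413 (A = √(-413) = I*√413 ≈ 20.322*I)
H(0, 8) + j*A = 20 + 0*(I*√413) = 20 + 0 = 20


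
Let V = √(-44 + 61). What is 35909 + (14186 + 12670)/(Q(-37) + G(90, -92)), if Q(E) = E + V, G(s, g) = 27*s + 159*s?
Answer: 1252338422537/34873774 - 3357*√17/34873774 ≈ 35911.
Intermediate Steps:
V = √17 ≈ 4.1231
G(s, g) = 186*s
Q(E) = E + √17
35909 + (14186 + 12670)/(Q(-37) + G(90, -92)) = 35909 + (14186 + 12670)/((-37 + √17) + 186*90) = 35909 + 26856/((-37 + √17) + 16740) = 35909 + 26856/(16703 + √17)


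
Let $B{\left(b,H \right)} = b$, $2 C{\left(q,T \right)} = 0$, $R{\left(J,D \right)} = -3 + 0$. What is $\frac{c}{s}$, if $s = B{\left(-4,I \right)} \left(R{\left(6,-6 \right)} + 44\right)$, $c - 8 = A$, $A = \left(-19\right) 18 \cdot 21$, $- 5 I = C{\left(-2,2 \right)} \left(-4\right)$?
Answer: $\frac{3587}{82} \approx 43.744$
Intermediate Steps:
$R{\left(J,D \right)} = -3$
$C{\left(q,T \right)} = 0$ ($C{\left(q,T \right)} = \frac{1}{2} \cdot 0 = 0$)
$I = 0$ ($I = - \frac{0 \left(-4\right)}{5} = \left(- \frac{1}{5}\right) 0 = 0$)
$A = -7182$ ($A = \left(-342\right) 21 = -7182$)
$c = -7174$ ($c = 8 - 7182 = -7174$)
$s = -164$ ($s = - 4 \left(-3 + 44\right) = \left(-4\right) 41 = -164$)
$\frac{c}{s} = - \frac{7174}{-164} = \left(-7174\right) \left(- \frac{1}{164}\right) = \frac{3587}{82}$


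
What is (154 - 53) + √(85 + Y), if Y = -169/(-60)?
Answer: 101 + √79035/30 ≈ 110.37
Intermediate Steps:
Y = 169/60 (Y = -169*(-1/60) = 169/60 ≈ 2.8167)
(154 - 53) + √(85 + Y) = (154 - 53) + √(85 + 169/60) = 101 + √(5269/60) = 101 + √79035/30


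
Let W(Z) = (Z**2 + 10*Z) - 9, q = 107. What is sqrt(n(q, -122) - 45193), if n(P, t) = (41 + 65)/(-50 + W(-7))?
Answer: I*sqrt(18077730)/20 ≈ 212.59*I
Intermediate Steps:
W(Z) = -9 + Z**2 + 10*Z
n(P, t) = -53/40 (n(P, t) = (41 + 65)/(-50 + (-9 + (-7)**2 + 10*(-7))) = 106/(-50 + (-9 + 49 - 70)) = 106/(-50 - 30) = 106/(-80) = 106*(-1/80) = -53/40)
sqrt(n(q, -122) - 45193) = sqrt(-53/40 - 45193) = sqrt(-1807773/40) = I*sqrt(18077730)/20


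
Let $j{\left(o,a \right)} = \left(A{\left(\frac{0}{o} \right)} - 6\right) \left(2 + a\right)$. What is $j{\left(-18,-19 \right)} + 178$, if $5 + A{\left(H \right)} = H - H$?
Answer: $365$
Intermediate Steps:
$A{\left(H \right)} = -5$ ($A{\left(H \right)} = -5 + \left(H - H\right) = -5 + 0 = -5$)
$j{\left(o,a \right)} = -22 - 11 a$ ($j{\left(o,a \right)} = \left(-5 - 6\right) \left(2 + a\right) = - 11 \left(2 + a\right) = -22 - 11 a$)
$j{\left(-18,-19 \right)} + 178 = \left(-22 - -209\right) + 178 = \left(-22 + 209\right) + 178 = 187 + 178 = 365$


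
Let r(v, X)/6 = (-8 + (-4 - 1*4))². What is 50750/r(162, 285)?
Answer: 25375/768 ≈ 33.040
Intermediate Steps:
r(v, X) = 1536 (r(v, X) = 6*(-8 + (-4 - 1*4))² = 6*(-8 + (-4 - 4))² = 6*(-8 - 8)² = 6*(-16)² = 6*256 = 1536)
50750/r(162, 285) = 50750/1536 = 50750*(1/1536) = 25375/768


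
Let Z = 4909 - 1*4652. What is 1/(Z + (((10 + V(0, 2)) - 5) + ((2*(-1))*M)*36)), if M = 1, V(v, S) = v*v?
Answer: 1/190 ≈ 0.0052632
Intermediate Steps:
V(v, S) = v²
Z = 257 (Z = 4909 - 4652 = 257)
1/(Z + (((10 + V(0, 2)) - 5) + ((2*(-1))*M)*36)) = 1/(257 + (((10 + 0²) - 5) + ((2*(-1))*1)*36)) = 1/(257 + (((10 + 0) - 5) - 2*1*36)) = 1/(257 + ((10 - 5) - 2*36)) = 1/(257 + (5 - 72)) = 1/(257 - 67) = 1/190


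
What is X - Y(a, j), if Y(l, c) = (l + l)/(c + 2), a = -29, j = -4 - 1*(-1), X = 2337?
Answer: 2279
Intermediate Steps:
j = -3 (j = -4 + 1 = -3)
Y(l, c) = 2*l/(2 + c) (Y(l, c) = (2*l)/(2 + c) = 2*l/(2 + c))
X - Y(a, j) = 2337 - 2*(-29)/(2 - 3) = 2337 - 2*(-29)/(-1) = 2337 - 2*(-29)*(-1) = 2337 - 1*58 = 2337 - 58 = 2279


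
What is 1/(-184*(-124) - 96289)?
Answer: -1/73473 ≈ -1.3610e-5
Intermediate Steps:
1/(-184*(-124) - 96289) = 1/(22816 - 96289) = 1/(-73473) = -1/73473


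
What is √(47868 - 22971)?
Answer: √24897 ≈ 157.79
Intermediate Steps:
√(47868 - 22971) = √24897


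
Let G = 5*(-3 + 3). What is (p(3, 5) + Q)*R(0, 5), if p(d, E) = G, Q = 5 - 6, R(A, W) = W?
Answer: -5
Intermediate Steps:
Q = -1
G = 0 (G = 5*0 = 0)
p(d, E) = 0
(p(3, 5) + Q)*R(0, 5) = (0 - 1)*5 = -1*5 = -5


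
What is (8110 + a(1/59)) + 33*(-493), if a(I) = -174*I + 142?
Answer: -473177/59 ≈ -8019.9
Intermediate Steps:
a(I) = 142 - 174*I
(8110 + a(1/59)) + 33*(-493) = (8110 + (142 - 174/59)) + 33*(-493) = (8110 + (142 - 174*1/59)) - 16269 = (8110 + (142 - 174/59)) - 16269 = (8110 + 8204/59) - 16269 = 486694/59 - 16269 = -473177/59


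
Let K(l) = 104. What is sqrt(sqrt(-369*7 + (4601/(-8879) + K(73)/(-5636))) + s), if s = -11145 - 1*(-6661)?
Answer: sqrt(-701803778497346564 + 25021022*I*sqrt(101089193638136834))/12510511 ≈ 0.37952 + 66.964*I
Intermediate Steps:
s = -4484 (s = -11145 + 6661 = -4484)
sqrt(sqrt(-369*7 + (4601/(-8879) + K(73)/(-5636))) + s) = sqrt(sqrt(-369*7 + (4601/(-8879) + 104/(-5636))) - 4484) = sqrt(sqrt(-2583 + (4601*(-1/8879) + 104*(-1/5636))) - 4484) = sqrt(sqrt(-2583 + (-4601/8879 - 26/1409)) - 4484) = sqrt(sqrt(-2583 - 6713663/12510511) - 4484) = sqrt(sqrt(-32321363576/12510511) - 4484) = sqrt(2*I*sqrt(101089193638136834)/12510511 - 4484) = sqrt(-4484 + 2*I*sqrt(101089193638136834)/12510511)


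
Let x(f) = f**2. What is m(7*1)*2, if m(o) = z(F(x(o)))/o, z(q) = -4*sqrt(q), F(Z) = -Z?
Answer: -8*I ≈ -8.0*I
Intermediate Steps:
m(o) = -4*sqrt(-o**2)/o (m(o) = (-4*sqrt(-o**2))/o = -4*sqrt(-o**2)/o)
m(7*1)*2 = -4*sqrt(-(7*1)**2)/(7*1)*2 = -4*sqrt(-1*7**2)/7*2 = -4*1/7*sqrt(-1*49)*2 = -4*1/7*sqrt(-49)*2 = -4*1/7*7*I*2 = -4*I*2 = -8*I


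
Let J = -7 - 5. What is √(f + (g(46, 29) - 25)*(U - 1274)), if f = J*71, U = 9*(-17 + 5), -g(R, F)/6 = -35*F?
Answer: I*√8382682 ≈ 2895.3*I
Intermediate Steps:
g(R, F) = 210*F (g(R, F) = -(-210)*F = 210*F)
U = -108 (U = 9*(-12) = -108)
J = -12
f = -852 (f = -12*71 = -852)
√(f + (g(46, 29) - 25)*(U - 1274)) = √(-852 + (210*29 - 25)*(-108 - 1274)) = √(-852 + (6090 - 25)*(-1382)) = √(-852 + 6065*(-1382)) = √(-852 - 8381830) = √(-8382682) = I*√8382682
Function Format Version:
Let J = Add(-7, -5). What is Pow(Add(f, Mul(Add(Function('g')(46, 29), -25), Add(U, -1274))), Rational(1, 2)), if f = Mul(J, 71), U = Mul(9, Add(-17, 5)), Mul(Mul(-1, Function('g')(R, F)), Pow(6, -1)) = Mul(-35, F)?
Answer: Mul(I, Pow(8382682, Rational(1, 2))) ≈ Mul(2895.3, I)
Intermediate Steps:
Function('g')(R, F) = Mul(210, F) (Function('g')(R, F) = Mul(-6, Mul(-35, F)) = Mul(210, F))
U = -108 (U = Mul(9, -12) = -108)
J = -12
f = -852 (f = Mul(-12, 71) = -852)
Pow(Add(f, Mul(Add(Function('g')(46, 29), -25), Add(U, -1274))), Rational(1, 2)) = Pow(Add(-852, Mul(Add(Mul(210, 29), -25), Add(-108, -1274))), Rational(1, 2)) = Pow(Add(-852, Mul(Add(6090, -25), -1382)), Rational(1, 2)) = Pow(Add(-852, Mul(6065, -1382)), Rational(1, 2)) = Pow(Add(-852, -8381830), Rational(1, 2)) = Pow(-8382682, Rational(1, 2)) = Mul(I, Pow(8382682, Rational(1, 2)))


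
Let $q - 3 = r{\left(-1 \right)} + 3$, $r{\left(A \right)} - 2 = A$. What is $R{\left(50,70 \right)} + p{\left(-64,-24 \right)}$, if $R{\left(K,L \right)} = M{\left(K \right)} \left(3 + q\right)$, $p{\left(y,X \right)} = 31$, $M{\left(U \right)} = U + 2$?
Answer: $551$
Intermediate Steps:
$M{\left(U \right)} = 2 + U$
$r{\left(A \right)} = 2 + A$
$q = 7$ ($q = 3 + \left(\left(2 - 1\right) + 3\right) = 3 + \left(1 + 3\right) = 3 + 4 = 7$)
$R{\left(K,L \right)} = 20 + 10 K$ ($R{\left(K,L \right)} = \left(2 + K\right) \left(3 + 7\right) = \left(2 + K\right) 10 = 20 + 10 K$)
$R{\left(50,70 \right)} + p{\left(-64,-24 \right)} = \left(20 + 10 \cdot 50\right) + 31 = \left(20 + 500\right) + 31 = 520 + 31 = 551$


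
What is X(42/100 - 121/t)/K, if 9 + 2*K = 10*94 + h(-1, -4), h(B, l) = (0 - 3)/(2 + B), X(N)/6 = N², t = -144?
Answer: 20584369/1002240000 ≈ 0.020538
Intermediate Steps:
X(N) = 6*N²
h(B, l) = -3/(2 + B)
K = 464 (K = -9/2 + (10*94 - 3/(2 - 1))/2 = -9/2 + (940 - 3/1)/2 = -9/2 + (940 - 3*1)/2 = -9/2 + (940 - 3)/2 = -9/2 + (½)*937 = -9/2 + 937/2 = 464)
X(42/100 - 121/t)/K = (6*(42/100 - 121/(-144))²)/464 = (6*(42*(1/100) - 121*(-1/144))²)*(1/464) = (6*(21/50 + 121/144)²)*(1/464) = (6*(4537/3600)²)*(1/464) = (6*(20584369/12960000))*(1/464) = (20584369/2160000)*(1/464) = 20584369/1002240000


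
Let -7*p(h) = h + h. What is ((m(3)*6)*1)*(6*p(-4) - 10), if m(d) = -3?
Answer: 396/7 ≈ 56.571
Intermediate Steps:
p(h) = -2*h/7 (p(h) = -(h + h)/7 = -2*h/7)
((m(3)*6)*1)*(6*p(-4) - 10) = (-3*6*1)*(6*(-2/7*(-4)) - 10) = (-18*1)*(6*(8/7) - 10) = -18*(48/7 - 10) = -18*(-22/7) = 396/7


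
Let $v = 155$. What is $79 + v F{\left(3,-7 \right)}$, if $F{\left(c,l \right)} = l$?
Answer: $-1006$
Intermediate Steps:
$79 + v F{\left(3,-7 \right)} = 79 + 155 \left(-7\right) = 79 - 1085 = -1006$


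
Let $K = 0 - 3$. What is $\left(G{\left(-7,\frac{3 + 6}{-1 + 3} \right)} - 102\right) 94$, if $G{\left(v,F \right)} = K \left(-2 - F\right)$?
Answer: $-7755$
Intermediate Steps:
$K = -3$ ($K = 0 - 3 = -3$)
$G{\left(v,F \right)} = 6 + 3 F$ ($G{\left(v,F \right)} = - 3 \left(-2 - F\right) = 6 + 3 F$)
$\left(G{\left(-7,\frac{3 + 6}{-1 + 3} \right)} - 102\right) 94 = \left(\left(6 + 3 \frac{3 + 6}{-1 + 3}\right) - 102\right) 94 = \left(\left(6 + 3 \cdot \frac{9}{2}\right) - 102\right) 94 = \left(\left(6 + \frac{27}{2}\right) - 102\right) 94 = \left(\frac{39}{2} - 102\right) 94 = \left(- \frac{165}{2}\right) 94 = -7755$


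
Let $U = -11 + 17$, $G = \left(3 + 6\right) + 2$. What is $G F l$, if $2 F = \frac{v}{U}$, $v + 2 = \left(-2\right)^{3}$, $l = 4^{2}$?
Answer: $- \frac{440}{3} \approx -146.67$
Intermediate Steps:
$G = 11$ ($G = 9 + 2 = 11$)
$l = 16$
$v = -10$ ($v = -2 + \left(-2\right)^{3} = -2 - 8 = -10$)
$U = 6$
$F = - \frac{5}{6}$ ($F = \frac{\left(-10\right) \frac{1}{6}}{2} = \frac{1}{2} \left(- \frac{5}{3}\right) = - \frac{5}{6} \approx -0.83333$)
$G F l = 11 \left(\left(- \frac{5}{6}\right) 16\right) = 11 \left(- \frac{40}{3}\right) = - \frac{440}{3}$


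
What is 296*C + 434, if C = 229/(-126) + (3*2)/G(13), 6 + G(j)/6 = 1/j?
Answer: -106682/693 ≈ -153.94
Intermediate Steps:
G(j) = -36 + 6/j
C = -2753/1386 (C = 229/(-126) + (3*2)/(-36 + 6/13) = 229*(-1/126) + 6/(-36 + 6*(1/13)) = -229/126 + 6/(-36 + 6/13) = -229/126 + 6/(-462/13) = -229/126 + 6*(-13/462) = -229/126 - 13/77 = -2753/1386 ≈ -1.9863)
296*C + 434 = 296*(-2753/1386) + 434 = -407444/693 + 434 = -106682/693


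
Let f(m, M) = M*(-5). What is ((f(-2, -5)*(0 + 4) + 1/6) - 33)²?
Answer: 162409/36 ≈ 4511.4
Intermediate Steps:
f(m, M) = -5*M
((f(-2, -5)*(0 + 4) + 1/6) - 33)² = (((-5*(-5))*(0 + 4) + 1/6) - 33)² = ((25*4 + ⅙) - 33)² = ((100 + ⅙) - 33)² = (601/6 - 33)² = (403/6)² = 162409/36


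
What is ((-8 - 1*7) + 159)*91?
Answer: 13104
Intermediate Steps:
((-8 - 1*7) + 159)*91 = ((-8 - 7) + 159)*91 = (-15 + 159)*91 = 144*91 = 13104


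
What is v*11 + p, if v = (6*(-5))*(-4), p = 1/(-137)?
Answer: 180839/137 ≈ 1320.0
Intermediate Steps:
p = -1/137 ≈ -0.0072993
v = 120 (v = -30*(-4) = 120)
v*11 + p = 120*11 - 1/137 = 1320 - 1/137 = 180839/137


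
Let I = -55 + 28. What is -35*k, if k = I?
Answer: 945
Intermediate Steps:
I = -27
k = -27
-35*k = -35*(-27) = 945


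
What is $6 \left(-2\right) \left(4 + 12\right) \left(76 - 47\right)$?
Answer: $-5568$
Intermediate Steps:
$6 \left(-2\right) \left(4 + 12\right) \left(76 - 47\right) = \left(-12\right) 16 \cdot 29 = \left(-192\right) 29 = -5568$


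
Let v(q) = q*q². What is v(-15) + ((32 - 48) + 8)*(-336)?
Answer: -687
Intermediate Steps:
v(q) = q³
v(-15) + ((32 - 48) + 8)*(-336) = (-15)³ + ((32 - 48) + 8)*(-336) = -3375 + (-16 + 8)*(-336) = -3375 - 8*(-336) = -3375 + 2688 = -687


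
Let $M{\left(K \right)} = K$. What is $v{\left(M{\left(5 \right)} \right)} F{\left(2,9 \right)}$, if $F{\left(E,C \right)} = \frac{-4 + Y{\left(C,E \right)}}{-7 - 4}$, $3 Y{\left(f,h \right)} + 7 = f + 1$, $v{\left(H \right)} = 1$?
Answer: $\frac{3}{11} \approx 0.27273$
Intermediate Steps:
$Y{\left(f,h \right)} = -2 + \frac{f}{3}$ ($Y{\left(f,h \right)} = - \frac{7}{3} + \frac{f + 1}{3} = - \frac{7}{3} + \frac{1 + f}{3} = - \frac{7}{3} + \left(\frac{1}{3} + \frac{f}{3}\right) = -2 + \frac{f}{3}$)
$F{\left(E,C \right)} = \frac{6}{11} - \frac{C}{33}$ ($F{\left(E,C \right)} = \frac{-4 + \left(-2 + \frac{C}{3}\right)}{-7 - 4} = \frac{-6 + \frac{C}{3}}{-11} = \left(-6 + \frac{C}{3}\right) \left(- \frac{1}{11}\right) = \frac{6}{11} - \frac{C}{33}$)
$v{\left(M{\left(5 \right)} \right)} F{\left(2,9 \right)} = 1 \left(\frac{6}{11} - \frac{3}{11}\right) = 1 \cdot \frac{3}{11} = \frac{3}{11}$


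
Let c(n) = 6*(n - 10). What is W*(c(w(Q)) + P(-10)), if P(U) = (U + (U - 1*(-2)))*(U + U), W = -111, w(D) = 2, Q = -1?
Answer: -34632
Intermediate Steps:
c(n) = -60 + 6*n (c(n) = 6*(-10 + n) = -60 + 6*n)
P(U) = 2*U*(2 + 2*U) (P(U) = (U + (U + 2))*(2*U) = (U + (2 + U))*(2*U) = (2 + 2*U)*(2*U) = 2*U*(2 + 2*U))
W*(c(w(Q)) + P(-10)) = -111*((-60 + 6*2) + 4*(-10)*(1 - 10)) = -111*((-60 + 12) + 4*(-10)*(-9)) = -111*(-48 + 360) = -111*312 = -34632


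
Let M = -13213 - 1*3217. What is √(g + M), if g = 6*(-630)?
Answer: I*√20210 ≈ 142.16*I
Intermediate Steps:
g = -3780
M = -16430 (M = -13213 - 3217 = -16430)
√(g + M) = √(-3780 - 16430) = √(-20210) = I*√20210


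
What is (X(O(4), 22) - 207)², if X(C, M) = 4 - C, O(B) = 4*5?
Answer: 49729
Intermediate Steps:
O(B) = 20
(X(O(4), 22) - 207)² = ((4 - 1*20) - 207)² = ((4 - 20) - 207)² = (-16 - 207)² = (-223)² = 49729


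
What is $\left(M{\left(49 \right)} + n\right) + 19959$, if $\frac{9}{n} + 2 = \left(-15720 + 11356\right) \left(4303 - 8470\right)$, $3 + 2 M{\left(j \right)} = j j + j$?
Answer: $\frac{192599614727}{9092393} \approx 21183.0$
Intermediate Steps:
$M{\left(j \right)} = - \frac{3}{2} + \frac{j}{2} + \frac{j^{2}}{2}$ ($M{\left(j \right)} = - \frac{3}{2} + \frac{j j + j}{2} = - \frac{3}{2} + \frac{j^{2} + j}{2} = - \frac{3}{2} + \frac{j + j^{2}}{2} = - \frac{3}{2} + \left(\frac{j}{2} + \frac{j^{2}}{2}\right) = - \frac{3}{2} + \frac{j}{2} + \frac{j^{2}}{2}$)
$n = \frac{9}{18184786}$ ($n = \frac{9}{-2 + \left(-15720 + 11356\right) \left(4303 - 8470\right)} = \frac{9}{-2 - -18184788} = \frac{9}{-2 + 18184788} = \frac{9}{18184786} \approx 4.9492 \cdot 10^{-7}$)
$\left(M{\left(49 \right)} + n\right) + 19959 = \left(\left(- \frac{3}{2} + \frac{1}{2} \cdot 49 + \frac{49^{2}}{2}\right) + \frac{9}{18184786}\right) + 19959 = \left(\left(- \frac{3}{2} + \frac{49}{2} + \frac{1}{2} \cdot 2401\right) + \frac{9}{18184786}\right) + 19959 = \left(\left(- \frac{3}{2} + \frac{49}{2} + \frac{2401}{2}\right) + \frac{9}{18184786}\right) + 19959 = \left(\frac{2447}{2} + \frac{9}{18184786}\right) + 19959 = \frac{11124542840}{9092393} + 19959 = \frac{192599614727}{9092393}$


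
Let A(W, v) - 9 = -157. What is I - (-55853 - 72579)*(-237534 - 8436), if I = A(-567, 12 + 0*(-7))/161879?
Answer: -5113825443776308/161879 ≈ -3.1590e+10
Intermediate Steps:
A(W, v) = -148 (A(W, v) = 9 - 157 = -148)
I = -148/161879 ≈ -0.00091426
I - (-55853 - 72579)*(-237534 - 8436) = -148/161879 - (-55853 - 72579)*(-237534 - 8436) = -148/161879 - (-128432)*(-245970) = -148/161879 - 1*31590419040 = -148/161879 - 31590419040 = -5113825443776308/161879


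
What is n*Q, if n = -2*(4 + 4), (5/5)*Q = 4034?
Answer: -64544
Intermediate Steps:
Q = 4034
n = -16 (n = -2*8 = -16)
n*Q = -16*4034 = -64544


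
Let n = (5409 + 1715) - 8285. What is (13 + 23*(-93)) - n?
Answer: -965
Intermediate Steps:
n = -1161 (n = 7124 - 8285 = -1161)
(13 + 23*(-93)) - n = (13 + 23*(-93)) - 1*(-1161) = (13 - 2139) + 1161 = -2126 + 1161 = -965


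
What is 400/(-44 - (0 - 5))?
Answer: -400/39 ≈ -10.256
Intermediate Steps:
400/(-44 - (0 - 5)) = 400/(-44 - 1*(-5)) = 400/(-44 + 5) = 400/(-39) = 400*(-1/39) = -400/39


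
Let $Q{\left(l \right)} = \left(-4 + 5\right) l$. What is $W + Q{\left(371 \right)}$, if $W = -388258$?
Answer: $-387887$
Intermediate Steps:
$Q{\left(l \right)} = l$ ($Q{\left(l \right)} = 1 l = l$)
$W + Q{\left(371 \right)} = -388258 + 371 = -387887$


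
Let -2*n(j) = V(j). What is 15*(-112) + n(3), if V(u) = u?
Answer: -3363/2 ≈ -1681.5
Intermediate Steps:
n(j) = -j/2
15*(-112) + n(3) = 15*(-112) - 1/2*3 = -1680 - 3/2 = -3363/2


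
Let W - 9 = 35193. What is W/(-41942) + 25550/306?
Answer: 265211572/3208563 ≈ 82.657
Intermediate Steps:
W = 35202 (W = 9 + 35193 = 35202)
W/(-41942) + 25550/306 = 35202/(-41942) + 25550/306 = 35202*(-1/41942) + 25550*(1/306) = -17601/20971 + 12775/153 = 265211572/3208563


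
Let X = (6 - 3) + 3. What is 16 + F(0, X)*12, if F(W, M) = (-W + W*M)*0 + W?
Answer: 16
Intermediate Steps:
X = 6 (X = 3 + 3 = 6)
F(W, M) = W (F(W, M) = (-W + M*W)*0 + W = 0 + W = W)
16 + F(0, X)*12 = 16 + 0*12 = 16 + 0 = 16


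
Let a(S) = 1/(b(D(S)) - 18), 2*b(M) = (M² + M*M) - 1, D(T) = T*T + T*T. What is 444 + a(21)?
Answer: 690780086/1555811 ≈ 444.00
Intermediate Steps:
D(T) = 2*T² (D(T) = T² + T² = 2*T²)
b(M) = -½ + M² (b(M) = ((M² + M*M) - 1)/2 = ((M² + M²) - 1)/2 = (2*M² - 1)/2 = (-1 + 2*M²)/2 = -½ + M²)
a(S) = 1/(-37/2 + 4*S⁴) (a(S) = 1/((-½ + (2*S²)²) - 18) = 1/((-½ + 4*S⁴) - 18) = 1/(-37/2 + 4*S⁴))
444 + a(21) = 444 + 2/(-37 + 8*21⁴) = 444 + 2/(-37 + 8*194481) = 444 + 2/(-37 + 1555848) = 444 + 2/1555811 = 690780086/1555811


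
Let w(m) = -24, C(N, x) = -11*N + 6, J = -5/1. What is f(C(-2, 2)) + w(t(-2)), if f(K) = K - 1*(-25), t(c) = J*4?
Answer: 29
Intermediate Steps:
J = -5 (J = -5*1 = -5)
C(N, x) = 6 - 11*N
t(c) = -20 (t(c) = -5*4 = -20)
f(K) = 25 + K (f(K) = K + 25 = 25 + K)
f(C(-2, 2)) + w(t(-2)) = (25 + (6 - 11*(-2))) - 24 = (25 + (6 + 22)) - 24 = (25 + 28) - 24 = 53 - 24 = 29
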